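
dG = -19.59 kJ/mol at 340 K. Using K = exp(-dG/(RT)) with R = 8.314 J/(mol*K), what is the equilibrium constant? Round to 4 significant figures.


dG is in kJ/mol; multiply by 1000 to match R in J/(mol*K).
RT = 8.314 * 340 = 2826.76 J/mol
exponent = -dG*1000 / (RT) = -(-19.59*1000) / 2826.76 = 6.9301957
K = exp(6.9301957)
K = 1022.6941, rounded to 4 significant figures:

1023


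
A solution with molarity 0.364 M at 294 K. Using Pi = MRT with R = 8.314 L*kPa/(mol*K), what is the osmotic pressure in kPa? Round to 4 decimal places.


Osmotic pressure (van't Hoff): Pi = M*R*T.
RT = 8.314 * 294 = 2444.316
Pi = 0.364 * 2444.316
Pi = 889.731024 kPa, rounded to 4 dp:

889.7310 kPa


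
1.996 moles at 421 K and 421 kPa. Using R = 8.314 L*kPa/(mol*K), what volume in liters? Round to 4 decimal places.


PV = nRT, solve for V = nRT / P.
nRT = 1.996 * 8.314 * 421 = 6986.3872
V = 6986.3872 / 421
V = 16.59474394 L, rounded to 4 dp:

16.5947 L


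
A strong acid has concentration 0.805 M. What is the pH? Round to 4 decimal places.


A strong acid dissociates completely, so [H+] equals the given concentration.
pH = -log10([H+]) = -log10(0.805)
pH = 0.09420412, rounded to 4 dp:

0.0942


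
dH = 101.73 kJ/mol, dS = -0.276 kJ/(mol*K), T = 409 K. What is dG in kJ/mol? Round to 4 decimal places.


Gibbs: dG = dH - T*dS (consistent units, dS already in kJ/(mol*K)).
T*dS = 409 * -0.276 = -112.884
dG = 101.73 - (-112.884)
dG = 214.614 kJ/mol, rounded to 4 dp:

214.6140 kJ/mol


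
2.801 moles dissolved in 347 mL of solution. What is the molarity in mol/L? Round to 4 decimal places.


Convert volume to liters: V_L = V_mL / 1000.
V_L = 347 / 1000 = 0.347 L
M = n / V_L = 2.801 / 0.347
M = 8.07204611 mol/L, rounded to 4 dp:

8.0720 mol/L


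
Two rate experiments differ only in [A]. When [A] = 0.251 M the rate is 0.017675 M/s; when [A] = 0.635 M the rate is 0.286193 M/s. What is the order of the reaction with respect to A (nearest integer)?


Rate is proportional to [A]^n, so rate2/rate1 = ([A]2/[A]1)^n. Take logs to solve for n.
rate2/rate1 = 0.286193 / 0.017675 = 16.192
[A]2/[A]1 = 0.635 / 0.251 = 2.5299
n = ln(16.192) / ln(2.5299) = 3.0
Nearest integer order:

3


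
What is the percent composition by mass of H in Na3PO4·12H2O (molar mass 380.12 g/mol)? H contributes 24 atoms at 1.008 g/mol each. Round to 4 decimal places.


pct = 100 * (n_elem * M_elem) / M_total
mass_contribution = 24 * 1.008 = 24.192 g/mol
pct = 100 * 24.192 / 380.12
pct = 6.36430601 %, rounded to 4 dp:

6.3643 %


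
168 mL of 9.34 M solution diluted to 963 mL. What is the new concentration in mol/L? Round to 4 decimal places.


Dilution: M1*V1 = M2*V2, solve for M2.
M2 = M1*V1 / V2
M2 = 9.34 * 168 / 963
M2 = 1569.12 / 963
M2 = 1.6294081 mol/L, rounded to 4 dp:

1.6294 mol/L


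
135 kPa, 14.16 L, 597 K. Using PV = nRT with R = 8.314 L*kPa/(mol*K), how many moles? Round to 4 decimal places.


PV = nRT, solve for n = PV / (RT).
PV = 135 * 14.16 = 1911.6
RT = 8.314 * 597 = 4963.458
n = 1911.6 / 4963.458
n = 0.38513472 mol, rounded to 4 dp:

0.3851 mol


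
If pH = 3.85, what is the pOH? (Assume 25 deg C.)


At 25 deg C, pH + pOH = 14.
pOH = 14 - pH = 14 - 3.85
pOH = 10.15:

10.15


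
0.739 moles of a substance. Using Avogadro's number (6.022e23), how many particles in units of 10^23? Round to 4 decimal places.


N = n * NA, then divide by 1e23 for the requested units.
N / 1e23 = n * 6.022
N / 1e23 = 0.739 * 6.022
N / 1e23 = 4.450258, rounded to 4 dp:

4.4503


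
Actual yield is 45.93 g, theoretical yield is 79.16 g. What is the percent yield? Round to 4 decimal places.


% yield = 100 * actual / theoretical
% yield = 100 * 45.93 / 79.16
% yield = 58.02172815 %, rounded to 4 dp:

58.0217 %


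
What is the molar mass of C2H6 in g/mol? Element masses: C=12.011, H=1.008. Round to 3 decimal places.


M = sum(count * atomic_mass) over atoms.
M = 2*12.011 + 6*1.008
M = 24.022 + 6.048
M = 30.07 g/mol, rounded to 3 dp:

30.070 g/mol


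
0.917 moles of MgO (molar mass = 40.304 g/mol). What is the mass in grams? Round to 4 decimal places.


mass = n * M
mass = 0.917 * 40.304
mass = 36.958768 g, rounded to 4 dp:

36.9588 g


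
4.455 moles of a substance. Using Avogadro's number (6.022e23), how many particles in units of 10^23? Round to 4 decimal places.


N = n * NA, then divide by 1e23 for the requested units.
N / 1e23 = n * 6.022
N / 1e23 = 4.455 * 6.022
N / 1e23 = 26.82801, rounded to 4 dp:

26.8280


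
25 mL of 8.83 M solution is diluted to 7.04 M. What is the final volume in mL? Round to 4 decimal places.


Dilution: M1*V1 = M2*V2, solve for V2.
V2 = M1*V1 / M2
V2 = 8.83 * 25 / 7.04
V2 = 220.75 / 7.04
V2 = 31.35653409 mL, rounded to 4 dp:

31.3565 mL


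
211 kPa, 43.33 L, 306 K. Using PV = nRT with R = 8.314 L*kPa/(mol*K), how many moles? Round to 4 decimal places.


PV = nRT, solve for n = PV / (RT).
PV = 211 * 43.33 = 9142.63
RT = 8.314 * 306 = 2544.084
n = 9142.63 / 2544.084
n = 3.59368244 mol, rounded to 4 dp:

3.5937 mol


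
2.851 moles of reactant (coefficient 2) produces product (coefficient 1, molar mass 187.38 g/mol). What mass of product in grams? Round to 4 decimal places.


Use the coefficient ratio to convert reactant moles to product moles, then multiply by the product's molar mass.
moles_P = moles_R * (coeff_P / coeff_R) = 2.851 * (1/2) = 1.4255
mass_P = moles_P * M_P = 1.4255 * 187.38
mass_P = 267.11019 g, rounded to 4 dp:

267.1102 g


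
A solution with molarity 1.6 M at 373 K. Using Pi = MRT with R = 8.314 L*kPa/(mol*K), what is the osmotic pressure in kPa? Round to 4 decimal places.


Osmotic pressure (van't Hoff): Pi = M*R*T.
RT = 8.314 * 373 = 3101.122
Pi = 1.6 * 3101.122
Pi = 4961.7952 kPa, rounded to 4 dp:

4961.7952 kPa


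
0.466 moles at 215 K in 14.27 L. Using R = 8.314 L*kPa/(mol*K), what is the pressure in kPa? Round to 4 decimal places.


PV = nRT, solve for P = nRT / V.
nRT = 0.466 * 8.314 * 215 = 832.9797
P = 832.9797 / 14.27
P = 58.37278907 kPa, rounded to 4 dp:

58.3728 kPa


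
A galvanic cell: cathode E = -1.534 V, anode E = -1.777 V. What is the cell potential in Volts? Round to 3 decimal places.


Standard cell potential: E_cell = E_cathode - E_anode.
E_cell = -1.534 - (-1.777)
E_cell = 0.243 V, rounded to 3 dp:

0.243 V


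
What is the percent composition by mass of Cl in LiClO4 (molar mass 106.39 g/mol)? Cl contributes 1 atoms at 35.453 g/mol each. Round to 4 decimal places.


pct = 100 * (n_elem * M_elem) / M_total
mass_contribution = 1 * 35.453 = 35.453 g/mol
pct = 100 * 35.453 / 106.39
pct = 33.32362064 %, rounded to 4 dp:

33.3236 %


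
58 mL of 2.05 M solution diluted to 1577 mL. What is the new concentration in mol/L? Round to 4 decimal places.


Dilution: M1*V1 = M2*V2, solve for M2.
M2 = M1*V1 / V2
M2 = 2.05 * 58 / 1577
M2 = 118.9 / 1577
M2 = 0.07539632 mol/L, rounded to 4 dp:

0.0754 mol/L


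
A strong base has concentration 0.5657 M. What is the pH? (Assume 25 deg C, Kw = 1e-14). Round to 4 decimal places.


A strong base dissociates completely, so [OH-] equals the given concentration.
pOH = -log10([OH-]) = -log10(0.5657) = 0.247414
pH = 14 - pOH = 14 - 0.247414
pH = 13.752586, rounded to 4 dp:

13.7526


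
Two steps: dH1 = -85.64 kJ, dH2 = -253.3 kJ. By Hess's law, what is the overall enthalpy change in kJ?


Hess's law: enthalpy is a state function, so add the step enthalpies.
dH_total = dH1 + dH2 = -85.64 + (-253.3)
dH_total = -338.94 kJ:

-338.94 kJ


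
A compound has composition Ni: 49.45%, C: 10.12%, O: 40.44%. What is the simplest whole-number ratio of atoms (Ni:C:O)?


Assume 100 g of compound, divide each mass% by atomic mass to get moles, then normalize by the smallest to get a raw atom ratio.
Moles per 100 g: Ni: 49.45/58.693 = 0.8425, C: 10.12/12.011 = 0.8426, O: 40.44/15.999 = 2.5277
Raw ratio (divide by min = 0.8425): Ni: 1.0, C: 1.0, O: 3.0
Multiply by 1 to clear fractions: Ni: 1.0 ~= 1, C: 1.0 ~= 1, O: 3.0 ~= 3
Reduce by GCD to get the simplest whole-number ratio:

1:1:3


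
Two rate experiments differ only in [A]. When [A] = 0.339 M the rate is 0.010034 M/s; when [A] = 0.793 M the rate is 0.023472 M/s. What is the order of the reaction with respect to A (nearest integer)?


Rate is proportional to [A]^n, so rate2/rate1 = ([A]2/[A]1)^n. Take logs to solve for n.
rate2/rate1 = 0.023472 / 0.010034 = 2.3392
[A]2/[A]1 = 0.793 / 0.339 = 2.3392
n = ln(2.3392) / ln(2.3392) = 1.0
Nearest integer order:

1


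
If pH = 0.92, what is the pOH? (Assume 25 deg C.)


At 25 deg C, pH + pOH = 14.
pOH = 14 - pH = 14 - 0.92
pOH = 13.08:

13.08


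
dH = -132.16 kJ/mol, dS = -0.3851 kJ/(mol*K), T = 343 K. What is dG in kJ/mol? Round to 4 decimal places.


Gibbs: dG = dH - T*dS (consistent units, dS already in kJ/(mol*K)).
T*dS = 343 * -0.3851 = -132.0893
dG = -132.16 - (-132.0893)
dG = -0.0707 kJ/mol, rounded to 4 dp:

-0.0707 kJ/mol


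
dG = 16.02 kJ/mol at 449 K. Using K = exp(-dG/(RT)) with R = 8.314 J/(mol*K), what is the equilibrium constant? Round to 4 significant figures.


dG is in kJ/mol; multiply by 1000 to match R in J/(mol*K).
RT = 8.314 * 449 = 3732.986 J/mol
exponent = -dG*1000 / (RT) = -(16.02*1000) / 3732.986 = -4.29147069
K = exp(-4.29147069)
K = 0.013684784, rounded to 4 significant figures:

0.01368


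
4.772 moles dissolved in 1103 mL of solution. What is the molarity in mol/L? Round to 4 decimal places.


Convert volume to liters: V_L = V_mL / 1000.
V_L = 1103 / 1000 = 1.103 L
M = n / V_L = 4.772 / 1.103
M = 4.32638259 mol/L, rounded to 4 dp:

4.3264 mol/L


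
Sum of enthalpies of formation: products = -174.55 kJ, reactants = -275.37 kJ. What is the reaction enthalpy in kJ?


dH_rxn = sum(dH_f products) - sum(dH_f reactants)
dH_rxn = -174.55 - (-275.37)
dH_rxn = 100.82 kJ:

100.82 kJ


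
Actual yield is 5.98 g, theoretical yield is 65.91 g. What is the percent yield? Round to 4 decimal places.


% yield = 100 * actual / theoretical
% yield = 100 * 5.98 / 65.91
% yield = 9.0729783 %, rounded to 4 dp:

9.0730 %


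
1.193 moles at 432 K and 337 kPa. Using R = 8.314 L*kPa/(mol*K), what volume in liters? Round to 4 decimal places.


PV = nRT, solve for V = nRT / P.
nRT = 1.193 * 8.314 * 432 = 4284.8361
V = 4284.8361 / 337
V = 12.71464718 L, rounded to 4 dp:

12.7146 L


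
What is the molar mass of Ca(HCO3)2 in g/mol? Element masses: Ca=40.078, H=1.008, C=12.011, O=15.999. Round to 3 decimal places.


M = sum(count * atomic_mass) over atoms.
M = 1*40.078 + 2*1.008 + 2*12.011 + 6*15.999
M = 40.078 + 2.016 + 24.022 + 95.994
M = 162.11 g/mol, rounded to 3 dp:

162.110 g/mol


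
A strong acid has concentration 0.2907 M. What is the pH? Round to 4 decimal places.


A strong acid dissociates completely, so [H+] equals the given concentration.
pH = -log10([H+]) = -log10(0.2907)
pH = 0.53655497, rounded to 4 dp:

0.5366


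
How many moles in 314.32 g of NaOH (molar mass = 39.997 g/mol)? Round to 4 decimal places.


n = mass / M
n = 314.32 / 39.997
n = 7.85858939 mol, rounded to 4 dp:

7.8586 mol


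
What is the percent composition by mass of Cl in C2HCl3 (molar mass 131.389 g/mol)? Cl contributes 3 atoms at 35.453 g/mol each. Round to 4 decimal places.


pct = 100 * (n_elem * M_elem) / M_total
mass_contribution = 3 * 35.453 = 106.359 g/mol
pct = 100 * 106.359 / 131.389
pct = 80.94969899 %, rounded to 4 dp:

80.9497 %


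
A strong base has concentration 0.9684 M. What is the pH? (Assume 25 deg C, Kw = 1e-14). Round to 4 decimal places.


A strong base dissociates completely, so [OH-] equals the given concentration.
pOH = -log10([OH-]) = -log10(0.9684) = 0.013945
pH = 14 - pOH = 14 - 0.013945
pH = 13.986055, rounded to 4 dp:

13.9861


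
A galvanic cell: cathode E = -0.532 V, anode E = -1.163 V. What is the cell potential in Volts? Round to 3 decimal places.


Standard cell potential: E_cell = E_cathode - E_anode.
E_cell = -0.532 - (-1.163)
E_cell = 0.631 V, rounded to 3 dp:

0.631 V


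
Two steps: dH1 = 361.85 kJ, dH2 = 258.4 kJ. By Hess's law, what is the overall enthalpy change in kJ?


Hess's law: enthalpy is a state function, so add the step enthalpies.
dH_total = dH1 + dH2 = 361.85 + (258.4)
dH_total = 620.25 kJ:

620.25 kJ


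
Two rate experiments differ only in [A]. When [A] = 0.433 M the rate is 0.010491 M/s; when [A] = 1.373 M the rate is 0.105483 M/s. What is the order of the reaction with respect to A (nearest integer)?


Rate is proportional to [A]^n, so rate2/rate1 = ([A]2/[A]1)^n. Take logs to solve for n.
rate2/rate1 = 0.105483 / 0.010491 = 10.0546
[A]2/[A]1 = 1.373 / 0.433 = 3.1709
n = ln(10.0546) / ln(3.1709) = 2.0
Nearest integer order:

2


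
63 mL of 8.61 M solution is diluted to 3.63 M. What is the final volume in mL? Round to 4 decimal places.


Dilution: M1*V1 = M2*V2, solve for V2.
V2 = M1*V1 / M2
V2 = 8.61 * 63 / 3.63
V2 = 542.43 / 3.63
V2 = 149.42975207 mL, rounded to 4 dp:

149.4298 mL


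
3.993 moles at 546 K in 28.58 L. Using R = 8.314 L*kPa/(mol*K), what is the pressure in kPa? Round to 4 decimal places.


PV = nRT, solve for P = nRT / V.
nRT = 3.993 * 8.314 * 546 = 18125.9999
P = 18125.9999 / 28.58
P = 634.21973058 kPa, rounded to 4 dp:

634.2197 kPa


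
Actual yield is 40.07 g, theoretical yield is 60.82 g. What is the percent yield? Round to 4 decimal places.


% yield = 100 * actual / theoretical
% yield = 100 * 40.07 / 60.82
% yield = 65.88293325 %, rounded to 4 dp:

65.8829 %


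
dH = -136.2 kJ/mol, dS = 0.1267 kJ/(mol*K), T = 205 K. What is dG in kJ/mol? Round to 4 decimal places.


Gibbs: dG = dH - T*dS (consistent units, dS already in kJ/(mol*K)).
T*dS = 205 * 0.1267 = 25.9735
dG = -136.2 - (25.9735)
dG = -162.1735 kJ/mol, rounded to 4 dp:

-162.1735 kJ/mol


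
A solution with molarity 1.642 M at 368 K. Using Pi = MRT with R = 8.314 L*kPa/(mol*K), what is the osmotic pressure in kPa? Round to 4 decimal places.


Osmotic pressure (van't Hoff): Pi = M*R*T.
RT = 8.314 * 368 = 3059.552
Pi = 1.642 * 3059.552
Pi = 5023.784384 kPa, rounded to 4 dp:

5023.7844 kPa


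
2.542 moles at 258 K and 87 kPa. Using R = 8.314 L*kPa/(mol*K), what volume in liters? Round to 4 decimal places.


PV = nRT, solve for V = nRT / P.
nRT = 2.542 * 8.314 * 258 = 5452.6205
V = 5452.6205 / 87
V = 62.67379885 L, rounded to 4 dp:

62.6738 L


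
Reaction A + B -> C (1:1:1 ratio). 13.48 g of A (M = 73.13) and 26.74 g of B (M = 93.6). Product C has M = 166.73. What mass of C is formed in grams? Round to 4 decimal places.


Find moles of each reactant; the smaller value is the limiting reagent in a 1:1:1 reaction, so moles_C equals moles of the limiter.
n_A = mass_A / M_A = 13.48 / 73.13 = 0.184329 mol
n_B = mass_B / M_B = 26.74 / 93.6 = 0.285684 mol
Limiting reagent: A (smaller), n_limiting = 0.184329 mol
mass_C = n_limiting * M_C = 0.184329 * 166.73
mass_C = 30.73317417 g, rounded to 4 dp:

30.7332 g


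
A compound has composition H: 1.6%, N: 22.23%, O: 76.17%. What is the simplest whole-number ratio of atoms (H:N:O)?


Assume 100 g of compound, divide each mass% by atomic mass to get moles, then normalize by the smallest to get a raw atom ratio.
Moles per 100 g: H: 1.6/1.008 = 1.5873, N: 22.23/14.007 = 1.5871, O: 76.17/15.999 = 4.7609
Raw ratio (divide by min = 1.5871): H: 1.0, N: 1.0, O: 3.0
Multiply by 1 to clear fractions: H: 1.0 ~= 1, N: 1.0 ~= 1, O: 3.0 ~= 3
Reduce by GCD to get the simplest whole-number ratio:

1:1:3


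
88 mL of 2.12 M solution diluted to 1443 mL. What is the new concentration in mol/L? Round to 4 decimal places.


Dilution: M1*V1 = M2*V2, solve for M2.
M2 = M1*V1 / V2
M2 = 2.12 * 88 / 1443
M2 = 186.56 / 1443
M2 = 0.12928621 mol/L, rounded to 4 dp:

0.1293 mol/L


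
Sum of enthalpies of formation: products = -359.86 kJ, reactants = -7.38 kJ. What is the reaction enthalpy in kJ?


dH_rxn = sum(dH_f products) - sum(dH_f reactants)
dH_rxn = -359.86 - (-7.38)
dH_rxn = -352.48 kJ:

-352.48 kJ


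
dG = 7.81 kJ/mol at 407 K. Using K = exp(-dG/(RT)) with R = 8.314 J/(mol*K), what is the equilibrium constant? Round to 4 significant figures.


dG is in kJ/mol; multiply by 1000 to match R in J/(mol*K).
RT = 8.314 * 407 = 3383.798 J/mol
exponent = -dG*1000 / (RT) = -(7.81*1000) / 3383.798 = -2.3080574
K = exp(-2.3080574)
K = 0.099454264, rounded to 4 significant figures:

0.09945


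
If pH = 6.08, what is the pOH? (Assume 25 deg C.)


At 25 deg C, pH + pOH = 14.
pOH = 14 - pH = 14 - 6.08
pOH = 7.92:

7.92


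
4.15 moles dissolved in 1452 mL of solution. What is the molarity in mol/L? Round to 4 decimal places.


Convert volume to liters: V_L = V_mL / 1000.
V_L = 1452 / 1000 = 1.452 L
M = n / V_L = 4.15 / 1.452
M = 2.85812672 mol/L, rounded to 4 dp:

2.8581 mol/L


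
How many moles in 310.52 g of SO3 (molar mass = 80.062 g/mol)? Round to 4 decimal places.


n = mass / M
n = 310.52 / 80.062
n = 3.87849417 mol, rounded to 4 dp:

3.8785 mol


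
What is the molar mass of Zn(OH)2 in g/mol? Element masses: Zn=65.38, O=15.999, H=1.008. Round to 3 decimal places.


M = sum(count * atomic_mass) over atoms.
M = 1*65.38 + 2*15.999 + 2*1.008
M = 65.38 + 31.998 + 2.016
M = 99.394 g/mol, rounded to 3 dp:

99.394 g/mol


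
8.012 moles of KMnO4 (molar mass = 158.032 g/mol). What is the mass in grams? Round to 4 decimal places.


mass = n * M
mass = 8.012 * 158.032
mass = 1266.152384 g, rounded to 4 dp:

1266.1524 g


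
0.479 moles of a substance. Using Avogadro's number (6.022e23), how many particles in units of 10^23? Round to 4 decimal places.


N = n * NA, then divide by 1e23 for the requested units.
N / 1e23 = n * 6.022
N / 1e23 = 0.479 * 6.022
N / 1e23 = 2.884538, rounded to 4 dp:

2.8845


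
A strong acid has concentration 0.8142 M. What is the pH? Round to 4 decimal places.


A strong acid dissociates completely, so [H+] equals the given concentration.
pH = -log10([H+]) = -log10(0.8142)
pH = 0.0892689, rounded to 4 dp:

0.0893


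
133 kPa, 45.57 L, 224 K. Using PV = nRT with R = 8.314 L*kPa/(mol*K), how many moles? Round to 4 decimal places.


PV = nRT, solve for n = PV / (RT).
PV = 133 * 45.57 = 6060.81
RT = 8.314 * 224 = 1862.336
n = 6060.81 / 1862.336
n = 3.25441274 mol, rounded to 4 dp:

3.2544 mol


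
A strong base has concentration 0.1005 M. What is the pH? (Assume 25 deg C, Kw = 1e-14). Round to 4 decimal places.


A strong base dissociates completely, so [OH-] equals the given concentration.
pOH = -log10([OH-]) = -log10(0.1005) = 0.997834
pH = 14 - pOH = 14 - 0.997834
pH = 13.002166, rounded to 4 dp:

13.0022


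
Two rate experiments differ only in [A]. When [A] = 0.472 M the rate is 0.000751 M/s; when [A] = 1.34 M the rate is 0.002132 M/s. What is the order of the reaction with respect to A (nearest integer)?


Rate is proportional to [A]^n, so rate2/rate1 = ([A]2/[A]1)^n. Take logs to solve for n.
rate2/rate1 = 0.002132 / 0.000751 = 2.8389
[A]2/[A]1 = 1.34 / 0.472 = 2.839
n = ln(2.8389) / ln(2.839) = 1.0
Nearest integer order:

1


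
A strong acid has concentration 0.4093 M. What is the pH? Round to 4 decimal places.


A strong acid dissociates completely, so [H+] equals the given concentration.
pH = -log10([H+]) = -log10(0.4093)
pH = 0.38795826, rounded to 4 dp:

0.3880


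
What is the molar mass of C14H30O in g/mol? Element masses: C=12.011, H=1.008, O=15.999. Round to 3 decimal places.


M = sum(count * atomic_mass) over atoms.
M = 14*12.011 + 30*1.008 + 1*15.999
M = 168.154 + 30.24 + 15.999
M = 214.393 g/mol, rounded to 3 dp:

214.393 g/mol


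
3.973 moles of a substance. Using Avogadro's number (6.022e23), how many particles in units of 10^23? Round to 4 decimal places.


N = n * NA, then divide by 1e23 for the requested units.
N / 1e23 = n * 6.022
N / 1e23 = 3.973 * 6.022
N / 1e23 = 23.925406, rounded to 4 dp:

23.9254


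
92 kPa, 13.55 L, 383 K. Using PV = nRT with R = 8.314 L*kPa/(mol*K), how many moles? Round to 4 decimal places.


PV = nRT, solve for n = PV / (RT).
PV = 92 * 13.55 = 1246.6
RT = 8.314 * 383 = 3184.262
n = 1246.6 / 3184.262
n = 0.39148789 mol, rounded to 4 dp:

0.3915 mol


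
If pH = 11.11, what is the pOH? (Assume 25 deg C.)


At 25 deg C, pH + pOH = 14.
pOH = 14 - pH = 14 - 11.11
pOH = 2.89:

2.89


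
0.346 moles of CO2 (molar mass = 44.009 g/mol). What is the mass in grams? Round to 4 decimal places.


mass = n * M
mass = 0.346 * 44.009
mass = 15.227114 g, rounded to 4 dp:

15.2271 g


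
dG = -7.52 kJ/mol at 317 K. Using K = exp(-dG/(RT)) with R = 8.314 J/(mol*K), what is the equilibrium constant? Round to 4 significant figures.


dG is in kJ/mol; multiply by 1000 to match R in J/(mol*K).
RT = 8.314 * 317 = 2635.538 J/mol
exponent = -dG*1000 / (RT) = -(-7.52*1000) / 2635.538 = 2.85330737
K = exp(2.85330737)
K = 17.345054, rounded to 4 significant figures:

17.35


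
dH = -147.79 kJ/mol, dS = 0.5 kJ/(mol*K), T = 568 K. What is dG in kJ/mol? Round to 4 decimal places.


Gibbs: dG = dH - T*dS (consistent units, dS already in kJ/(mol*K)).
T*dS = 568 * 0.5 = 284.0
dG = -147.79 - (284.0)
dG = -431.79 kJ/mol, rounded to 4 dp:

-431.7900 kJ/mol


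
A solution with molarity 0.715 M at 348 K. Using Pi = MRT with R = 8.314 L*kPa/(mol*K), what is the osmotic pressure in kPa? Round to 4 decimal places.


Osmotic pressure (van't Hoff): Pi = M*R*T.
RT = 8.314 * 348 = 2893.272
Pi = 0.715 * 2893.272
Pi = 2068.68948 kPa, rounded to 4 dp:

2068.6895 kPa


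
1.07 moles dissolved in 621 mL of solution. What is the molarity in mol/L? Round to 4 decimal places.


Convert volume to liters: V_L = V_mL / 1000.
V_L = 621 / 1000 = 0.621 L
M = n / V_L = 1.07 / 0.621
M = 1.72302738 mol/L, rounded to 4 dp:

1.7230 mol/L


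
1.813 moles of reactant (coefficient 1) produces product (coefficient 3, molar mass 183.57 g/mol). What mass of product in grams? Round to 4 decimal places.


Use the coefficient ratio to convert reactant moles to product moles, then multiply by the product's molar mass.
moles_P = moles_R * (coeff_P / coeff_R) = 1.813 * (3/1) = 5.439
mass_P = moles_P * M_P = 5.439 * 183.57
mass_P = 998.43723 g, rounded to 4 dp:

998.4372 g


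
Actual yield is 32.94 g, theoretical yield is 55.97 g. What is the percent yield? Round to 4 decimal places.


% yield = 100 * actual / theoretical
% yield = 100 * 32.94 / 55.97
% yield = 58.85295694 %, rounded to 4 dp:

58.8530 %


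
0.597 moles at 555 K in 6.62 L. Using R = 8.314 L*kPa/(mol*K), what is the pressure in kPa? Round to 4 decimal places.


PV = nRT, solve for P = nRT / V.
nRT = 0.597 * 8.314 * 555 = 2754.7192
P = 2754.7192 / 6.62
P = 416.12072508 kPa, rounded to 4 dp:

416.1207 kPa


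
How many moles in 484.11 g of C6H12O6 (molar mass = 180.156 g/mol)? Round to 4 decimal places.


n = mass / M
n = 484.11 / 180.156
n = 2.68717112 mol, rounded to 4 dp:

2.6872 mol


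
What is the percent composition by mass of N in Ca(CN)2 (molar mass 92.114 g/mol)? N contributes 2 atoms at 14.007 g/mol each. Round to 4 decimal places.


pct = 100 * (n_elem * M_elem) / M_total
mass_contribution = 2 * 14.007 = 28.014 g/mol
pct = 100 * 28.014 / 92.114
pct = 30.41231517 %, rounded to 4 dp:

30.4123 %


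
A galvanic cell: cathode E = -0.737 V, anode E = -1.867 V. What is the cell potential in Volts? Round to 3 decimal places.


Standard cell potential: E_cell = E_cathode - E_anode.
E_cell = -0.737 - (-1.867)
E_cell = 1.13 V, rounded to 3 dp:

1.130 V


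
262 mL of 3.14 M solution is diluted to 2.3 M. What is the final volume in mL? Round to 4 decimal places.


Dilution: M1*V1 = M2*V2, solve for V2.
V2 = M1*V1 / M2
V2 = 3.14 * 262 / 2.3
V2 = 822.68 / 2.3
V2 = 357.68695652 mL, rounded to 4 dp:

357.6870 mL


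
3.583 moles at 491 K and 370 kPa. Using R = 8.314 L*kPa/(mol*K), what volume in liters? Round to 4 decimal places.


PV = nRT, solve for V = nRT / P.
nRT = 3.583 * 8.314 * 491 = 14626.4294
V = 14626.4294 / 370
V = 39.53089027 L, rounded to 4 dp:

39.5309 L


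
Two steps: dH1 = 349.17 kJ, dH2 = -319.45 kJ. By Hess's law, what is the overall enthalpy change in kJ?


Hess's law: enthalpy is a state function, so add the step enthalpies.
dH_total = dH1 + dH2 = 349.17 + (-319.45)
dH_total = 29.72 kJ:

29.72 kJ


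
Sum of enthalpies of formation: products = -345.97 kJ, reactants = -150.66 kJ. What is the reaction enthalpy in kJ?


dH_rxn = sum(dH_f products) - sum(dH_f reactants)
dH_rxn = -345.97 - (-150.66)
dH_rxn = -195.31 kJ:

-195.31 kJ


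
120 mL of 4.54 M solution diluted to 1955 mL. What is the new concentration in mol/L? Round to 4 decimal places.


Dilution: M1*V1 = M2*V2, solve for M2.
M2 = M1*V1 / V2
M2 = 4.54 * 120 / 1955
M2 = 544.8 / 1955
M2 = 0.27867008 mol/L, rounded to 4 dp:

0.2787 mol/L


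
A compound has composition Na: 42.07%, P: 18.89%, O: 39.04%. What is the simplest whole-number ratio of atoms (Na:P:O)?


Assume 100 g of compound, divide each mass% by atomic mass to get moles, then normalize by the smallest to get a raw atom ratio.
Moles per 100 g: Na: 42.07/22.99 = 1.8299, P: 18.89/30.974 = 0.6099, O: 39.04/15.999 = 2.4402
Raw ratio (divide by min = 0.6099): Na: 3.001, P: 1.0, O: 4.001
Multiply by 1 to clear fractions: Na: 3.001 ~= 3, P: 1.0 ~= 1, O: 4.001 ~= 4
Reduce by GCD to get the simplest whole-number ratio:

3:1:4


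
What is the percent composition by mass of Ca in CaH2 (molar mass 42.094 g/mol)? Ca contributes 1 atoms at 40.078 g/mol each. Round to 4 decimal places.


pct = 100 * (n_elem * M_elem) / M_total
mass_contribution = 1 * 40.078 = 40.078 g/mol
pct = 100 * 40.078 / 42.094
pct = 95.21071887 %, rounded to 4 dp:

95.2107 %


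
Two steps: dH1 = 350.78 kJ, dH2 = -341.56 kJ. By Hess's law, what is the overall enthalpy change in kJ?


Hess's law: enthalpy is a state function, so add the step enthalpies.
dH_total = dH1 + dH2 = 350.78 + (-341.56)
dH_total = 9.22 kJ:

9.22 kJ


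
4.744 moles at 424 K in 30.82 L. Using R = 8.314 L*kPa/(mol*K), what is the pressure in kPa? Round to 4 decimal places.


PV = nRT, solve for P = nRT / V.
nRT = 4.744 * 8.314 * 424 = 16723.2452
P = 16723.2452 / 30.82
P = 542.61016223 kPa, rounded to 4 dp:

542.6102 kPa


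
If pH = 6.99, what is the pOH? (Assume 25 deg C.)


At 25 deg C, pH + pOH = 14.
pOH = 14 - pH = 14 - 6.99
pOH = 7.01:

7.01


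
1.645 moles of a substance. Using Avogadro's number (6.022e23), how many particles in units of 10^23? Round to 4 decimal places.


N = n * NA, then divide by 1e23 for the requested units.
N / 1e23 = n * 6.022
N / 1e23 = 1.645 * 6.022
N / 1e23 = 9.90619, rounded to 4 dp:

9.9062


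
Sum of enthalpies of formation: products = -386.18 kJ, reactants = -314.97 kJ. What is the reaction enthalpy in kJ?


dH_rxn = sum(dH_f products) - sum(dH_f reactants)
dH_rxn = -386.18 - (-314.97)
dH_rxn = -71.21 kJ:

-71.21 kJ


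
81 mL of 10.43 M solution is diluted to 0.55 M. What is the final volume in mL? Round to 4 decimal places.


Dilution: M1*V1 = M2*V2, solve for V2.
V2 = M1*V1 / M2
V2 = 10.43 * 81 / 0.55
V2 = 844.83 / 0.55
V2 = 1536.05454545 mL, rounded to 4 dp:

1536.0545 mL


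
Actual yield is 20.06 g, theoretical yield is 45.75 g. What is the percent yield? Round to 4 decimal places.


% yield = 100 * actual / theoretical
% yield = 100 * 20.06 / 45.75
% yield = 43.84699454 %, rounded to 4 dp:

43.8470 %


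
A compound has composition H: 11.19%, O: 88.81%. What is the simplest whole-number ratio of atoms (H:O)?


Assume 100 g of compound, divide each mass% by atomic mass to get moles, then normalize by the smallest to get a raw atom ratio.
Moles per 100 g: H: 11.19/1.008 = 11.1012, O: 88.81/15.999 = 5.551
Raw ratio (divide by min = 5.551): H: 2.0, O: 1.0
Multiply by 1 to clear fractions: H: 2.0 ~= 2, O: 1.0 ~= 1
Reduce by GCD to get the simplest whole-number ratio:

2:1


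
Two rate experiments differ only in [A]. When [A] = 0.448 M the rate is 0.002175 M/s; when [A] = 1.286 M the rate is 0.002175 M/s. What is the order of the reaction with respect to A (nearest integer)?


Rate is proportional to [A]^n, so rate2/rate1 = ([A]2/[A]1)^n. Take logs to solve for n.
rate2/rate1 = 0.002175 / 0.002175 = 1.0
[A]2/[A]1 = 1.286 / 0.448 = 2.8705
n = ln(1.0) / ln(2.8705) = 0.0
Nearest integer order:

0


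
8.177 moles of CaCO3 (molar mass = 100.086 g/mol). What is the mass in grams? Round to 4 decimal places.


mass = n * M
mass = 8.177 * 100.086
mass = 818.403222 g, rounded to 4 dp:

818.4032 g


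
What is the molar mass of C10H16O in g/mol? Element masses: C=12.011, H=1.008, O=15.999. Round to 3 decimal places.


M = sum(count * atomic_mass) over atoms.
M = 10*12.011 + 16*1.008 + 1*15.999
M = 120.11 + 16.128 + 15.999
M = 152.237 g/mol, rounded to 3 dp:

152.237 g/mol


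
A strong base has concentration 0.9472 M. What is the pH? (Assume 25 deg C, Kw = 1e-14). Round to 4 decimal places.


A strong base dissociates completely, so [OH-] equals the given concentration.
pOH = -log10([OH-]) = -log10(0.9472) = 0.023558
pH = 14 - pOH = 14 - 0.023558
pH = 13.976442, rounded to 4 dp:

13.9764


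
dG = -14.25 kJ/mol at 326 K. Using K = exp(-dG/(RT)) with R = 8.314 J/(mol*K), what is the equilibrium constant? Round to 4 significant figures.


dG is in kJ/mol; multiply by 1000 to match R in J/(mol*K).
RT = 8.314 * 326 = 2710.364 J/mol
exponent = -dG*1000 / (RT) = -(-14.25*1000) / 2710.364 = 5.2575964
K = exp(5.2575964)
K = 192.0194, rounded to 4 significant figures:

192.0


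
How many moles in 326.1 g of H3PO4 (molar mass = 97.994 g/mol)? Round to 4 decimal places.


n = mass / M
n = 326.1 / 97.994
n = 3.32775476 mol, rounded to 4 dp:

3.3278 mol


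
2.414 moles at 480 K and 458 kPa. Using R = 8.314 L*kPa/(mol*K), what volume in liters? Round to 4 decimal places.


PV = nRT, solve for V = nRT / P.
nRT = 2.414 * 8.314 * 480 = 9633.5981
V = 9633.5981 / 458
V = 21.03405699 L, rounded to 4 dp:

21.0341 L


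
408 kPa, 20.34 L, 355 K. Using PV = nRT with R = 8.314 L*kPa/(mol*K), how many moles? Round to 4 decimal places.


PV = nRT, solve for n = PV / (RT).
PV = 408 * 20.34 = 8298.72
RT = 8.314 * 355 = 2951.47
n = 8298.72 / 2951.47
n = 2.81172433 mol, rounded to 4 dp:

2.8117 mol


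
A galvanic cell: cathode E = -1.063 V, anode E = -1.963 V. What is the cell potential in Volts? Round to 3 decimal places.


Standard cell potential: E_cell = E_cathode - E_anode.
E_cell = -1.063 - (-1.963)
E_cell = 0.9 V, rounded to 3 dp:

0.900 V


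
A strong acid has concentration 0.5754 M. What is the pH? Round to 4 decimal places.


A strong acid dissociates completely, so [H+] equals the given concentration.
pH = -log10([H+]) = -log10(0.5754)
pH = 0.24003014, rounded to 4 dp:

0.2400


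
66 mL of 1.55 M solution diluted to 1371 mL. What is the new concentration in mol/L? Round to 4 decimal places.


Dilution: M1*V1 = M2*V2, solve for M2.
M2 = M1*V1 / V2
M2 = 1.55 * 66 / 1371
M2 = 102.3 / 1371
M2 = 0.07461707 mol/L, rounded to 4 dp:

0.0746 mol/L


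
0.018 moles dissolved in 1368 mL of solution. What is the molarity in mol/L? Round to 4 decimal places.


Convert volume to liters: V_L = V_mL / 1000.
V_L = 1368 / 1000 = 1.368 L
M = n / V_L = 0.018 / 1.368
M = 0.01315789 mol/L, rounded to 4 dp:

0.0132 mol/L


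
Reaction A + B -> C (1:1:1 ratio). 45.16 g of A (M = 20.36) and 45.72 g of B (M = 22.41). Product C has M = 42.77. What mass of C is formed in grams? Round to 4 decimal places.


Find moles of each reactant; the smaller value is the limiting reagent in a 1:1:1 reaction, so moles_C equals moles of the limiter.
n_A = mass_A / M_A = 45.16 / 20.36 = 2.218075 mol
n_B = mass_B / M_B = 45.72 / 22.41 = 2.040161 mol
Limiting reagent: B (smaller), n_limiting = 2.040161 mol
mass_C = n_limiting * M_C = 2.040161 * 42.77
mass_C = 87.25768597 g, rounded to 4 dp:

87.2577 g


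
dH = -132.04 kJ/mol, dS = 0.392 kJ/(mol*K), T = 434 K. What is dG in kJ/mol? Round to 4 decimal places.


Gibbs: dG = dH - T*dS (consistent units, dS already in kJ/(mol*K)).
T*dS = 434 * 0.392 = 170.128
dG = -132.04 - (170.128)
dG = -302.168 kJ/mol, rounded to 4 dp:

-302.1680 kJ/mol


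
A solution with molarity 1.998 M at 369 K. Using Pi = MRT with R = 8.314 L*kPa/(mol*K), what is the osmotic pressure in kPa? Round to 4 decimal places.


Osmotic pressure (van't Hoff): Pi = M*R*T.
RT = 8.314 * 369 = 3067.866
Pi = 1.998 * 3067.866
Pi = 6129.596268 kPa, rounded to 4 dp:

6129.5963 kPa


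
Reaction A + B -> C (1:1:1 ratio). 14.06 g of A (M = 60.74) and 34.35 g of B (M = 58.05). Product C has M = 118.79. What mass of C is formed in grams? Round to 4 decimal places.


Find moles of each reactant; the smaller value is the limiting reagent in a 1:1:1 reaction, so moles_C equals moles of the limiter.
n_A = mass_A / M_A = 14.06 / 60.74 = 0.231478 mol
n_B = mass_B / M_B = 34.35 / 58.05 = 0.591731 mol
Limiting reagent: A (smaller), n_limiting = 0.231478 mol
mass_C = n_limiting * M_C = 0.231478 * 118.79
mass_C = 27.49727162 g, rounded to 4 dp:

27.4973 g


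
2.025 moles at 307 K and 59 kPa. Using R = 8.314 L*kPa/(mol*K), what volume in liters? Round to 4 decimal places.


PV = nRT, solve for V = nRT / P.
nRT = 2.025 * 8.314 * 307 = 5168.606
V = 5168.606 / 59
V = 87.60349153 L, rounded to 4 dp:

87.6035 L


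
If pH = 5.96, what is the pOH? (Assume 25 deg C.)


At 25 deg C, pH + pOH = 14.
pOH = 14 - pH = 14 - 5.96
pOH = 8.04:

8.04


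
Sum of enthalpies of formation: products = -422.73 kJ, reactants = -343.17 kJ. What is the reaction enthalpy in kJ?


dH_rxn = sum(dH_f products) - sum(dH_f reactants)
dH_rxn = -422.73 - (-343.17)
dH_rxn = -79.56 kJ:

-79.56 kJ


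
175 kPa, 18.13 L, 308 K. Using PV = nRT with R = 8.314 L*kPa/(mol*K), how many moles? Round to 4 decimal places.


PV = nRT, solve for n = PV / (RT).
PV = 175 * 18.13 = 3172.75
RT = 8.314 * 308 = 2560.712
n = 3172.75 / 2560.712
n = 1.23901087 mol, rounded to 4 dp:

1.2390 mol


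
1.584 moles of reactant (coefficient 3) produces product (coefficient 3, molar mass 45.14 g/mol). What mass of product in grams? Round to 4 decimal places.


Use the coefficient ratio to convert reactant moles to product moles, then multiply by the product's molar mass.
moles_P = moles_R * (coeff_P / coeff_R) = 1.584 * (3/3) = 1.584
mass_P = moles_P * M_P = 1.584 * 45.14
mass_P = 71.50176 g, rounded to 4 dp:

71.5018 g


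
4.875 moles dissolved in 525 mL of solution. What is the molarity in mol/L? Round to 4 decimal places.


Convert volume to liters: V_L = V_mL / 1000.
V_L = 525 / 1000 = 0.525 L
M = n / V_L = 4.875 / 0.525
M = 9.28571429 mol/L, rounded to 4 dp:

9.2857 mol/L


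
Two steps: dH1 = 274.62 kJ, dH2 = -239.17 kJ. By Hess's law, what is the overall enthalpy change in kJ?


Hess's law: enthalpy is a state function, so add the step enthalpies.
dH_total = dH1 + dH2 = 274.62 + (-239.17)
dH_total = 35.45 kJ:

35.45 kJ


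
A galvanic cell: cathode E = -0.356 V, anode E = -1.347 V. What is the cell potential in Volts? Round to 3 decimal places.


Standard cell potential: E_cell = E_cathode - E_anode.
E_cell = -0.356 - (-1.347)
E_cell = 0.991 V, rounded to 3 dp:

0.991 V


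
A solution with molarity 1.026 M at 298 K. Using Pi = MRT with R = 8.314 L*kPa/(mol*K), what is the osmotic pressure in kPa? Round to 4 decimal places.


Osmotic pressure (van't Hoff): Pi = M*R*T.
RT = 8.314 * 298 = 2477.572
Pi = 1.026 * 2477.572
Pi = 2541.988872 kPa, rounded to 4 dp:

2541.9889 kPa


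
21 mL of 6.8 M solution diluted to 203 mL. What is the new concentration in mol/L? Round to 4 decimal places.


Dilution: M1*V1 = M2*V2, solve for M2.
M2 = M1*V1 / V2
M2 = 6.8 * 21 / 203
M2 = 142.8 / 203
M2 = 0.70344828 mol/L, rounded to 4 dp:

0.7034 mol/L


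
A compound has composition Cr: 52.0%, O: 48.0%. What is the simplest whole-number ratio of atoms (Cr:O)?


Assume 100 g of compound, divide each mass% by atomic mass to get moles, then normalize by the smallest to get a raw atom ratio.
Moles per 100 g: Cr: 52.0/51.996 = 1.0001, O: 48.0/15.999 = 3.0002
Raw ratio (divide by min = 1.0001): Cr: 1.0, O: 3.0
Multiply by 1 to clear fractions: Cr: 1.0 ~= 1, O: 3.0 ~= 3
Reduce by GCD to get the simplest whole-number ratio:

1:3


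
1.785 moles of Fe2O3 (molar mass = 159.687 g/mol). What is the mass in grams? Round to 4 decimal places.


mass = n * M
mass = 1.785 * 159.687
mass = 285.041295 g, rounded to 4 dp:

285.0413 g


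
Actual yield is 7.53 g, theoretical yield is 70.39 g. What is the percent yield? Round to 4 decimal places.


% yield = 100 * actual / theoretical
% yield = 100 * 7.53 / 70.39
% yield = 10.69754226 %, rounded to 4 dp:

10.6975 %


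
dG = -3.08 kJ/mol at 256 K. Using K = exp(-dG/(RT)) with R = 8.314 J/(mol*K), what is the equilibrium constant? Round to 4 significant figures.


dG is in kJ/mol; multiply by 1000 to match R in J/(mol*K).
RT = 8.314 * 256 = 2128.384 J/mol
exponent = -dG*1000 / (RT) = -(-3.08*1000) / 2128.384 = 1.44710729
K = exp(1.44710729)
K = 4.2508004, rounded to 4 significant figures:

4.251


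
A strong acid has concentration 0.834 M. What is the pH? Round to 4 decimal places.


A strong acid dissociates completely, so [H+] equals the given concentration.
pH = -log10([H+]) = -log10(0.834)
pH = 0.07883395, rounded to 4 dp:

0.0788


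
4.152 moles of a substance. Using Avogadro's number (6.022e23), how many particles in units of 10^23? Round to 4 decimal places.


N = n * NA, then divide by 1e23 for the requested units.
N / 1e23 = n * 6.022
N / 1e23 = 4.152 * 6.022
N / 1e23 = 25.003344, rounded to 4 dp:

25.0033


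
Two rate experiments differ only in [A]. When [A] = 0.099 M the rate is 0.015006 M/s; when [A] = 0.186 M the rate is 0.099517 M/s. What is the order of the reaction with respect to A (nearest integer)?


Rate is proportional to [A]^n, so rate2/rate1 = ([A]2/[A]1)^n. Take logs to solve for n.
rate2/rate1 = 0.099517 / 0.015006 = 6.6318
[A]2/[A]1 = 0.186 / 0.099 = 1.8788
n = ln(6.6318) / ln(1.8788) = 3.0
Nearest integer order:

3


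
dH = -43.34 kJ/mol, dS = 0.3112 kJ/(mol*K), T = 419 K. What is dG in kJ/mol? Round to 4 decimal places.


Gibbs: dG = dH - T*dS (consistent units, dS already in kJ/(mol*K)).
T*dS = 419 * 0.3112 = 130.3928
dG = -43.34 - (130.3928)
dG = -173.7328 kJ/mol, rounded to 4 dp:

-173.7328 kJ/mol


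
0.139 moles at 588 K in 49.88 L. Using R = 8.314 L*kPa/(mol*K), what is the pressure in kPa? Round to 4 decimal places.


PV = nRT, solve for P = nRT / V.
nRT = 0.139 * 8.314 * 588 = 679.5198
P = 679.5198 / 49.88
P = 13.62309142 kPa, rounded to 4 dp:

13.6231 kPa


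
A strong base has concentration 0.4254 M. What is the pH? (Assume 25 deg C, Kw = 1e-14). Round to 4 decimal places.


A strong base dissociates completely, so [OH-] equals the given concentration.
pOH = -log10([OH-]) = -log10(0.4254) = 0.371203
pH = 14 - pOH = 14 - 0.371203
pH = 13.628797, rounded to 4 dp:

13.6288


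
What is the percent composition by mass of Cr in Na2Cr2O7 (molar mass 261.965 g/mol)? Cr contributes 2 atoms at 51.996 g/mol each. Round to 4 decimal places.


pct = 100 * (n_elem * M_elem) / M_total
mass_contribution = 2 * 51.996 = 103.992 g/mol
pct = 100 * 103.992 / 261.965
pct = 39.69690608 %, rounded to 4 dp:

39.6969 %


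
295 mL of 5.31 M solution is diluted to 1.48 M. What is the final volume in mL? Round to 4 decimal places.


Dilution: M1*V1 = M2*V2, solve for V2.
V2 = M1*V1 / M2
V2 = 5.31 * 295 / 1.48
V2 = 1566.45 / 1.48
V2 = 1058.41216216 mL, rounded to 4 dp:

1058.4122 mL


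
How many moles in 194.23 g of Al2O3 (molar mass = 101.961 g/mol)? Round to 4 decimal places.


n = mass / M
n = 194.23 / 101.961
n = 1.90494405 mol, rounded to 4 dp:

1.9049 mol


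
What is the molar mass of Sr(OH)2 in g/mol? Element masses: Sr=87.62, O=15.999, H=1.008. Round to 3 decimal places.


M = sum(count * atomic_mass) over atoms.
M = 1*87.62 + 2*15.999 + 2*1.008
M = 87.62 + 31.998 + 2.016
M = 121.634 g/mol, rounded to 3 dp:

121.634 g/mol
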